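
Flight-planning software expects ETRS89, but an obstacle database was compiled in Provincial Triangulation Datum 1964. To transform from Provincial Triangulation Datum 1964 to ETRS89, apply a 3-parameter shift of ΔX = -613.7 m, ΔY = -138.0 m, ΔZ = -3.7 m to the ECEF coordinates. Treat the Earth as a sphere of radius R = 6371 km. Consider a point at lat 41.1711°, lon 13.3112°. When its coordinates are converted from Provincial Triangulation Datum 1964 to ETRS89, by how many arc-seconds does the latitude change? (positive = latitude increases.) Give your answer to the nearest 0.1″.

sin φ = 0.658310, cos φ = 0.752747, sin λ = 0.230240, cos λ = 0.973134.
North component: ΔN = −sin φ cos λ·ΔX − sin φ sin λ·ΔY + cos φ·ΔZ = −(0.658310)(0.973134)(-613.7) − (0.658310)(0.230240)(-138.0) + (0.752747)(-3.7) = 411.28 m.
1° of latitude spans πR/180 = 111195 m, so Δφ = 411.28 / 111195 × 3600 = 13.315″.

Δφ = 13.3″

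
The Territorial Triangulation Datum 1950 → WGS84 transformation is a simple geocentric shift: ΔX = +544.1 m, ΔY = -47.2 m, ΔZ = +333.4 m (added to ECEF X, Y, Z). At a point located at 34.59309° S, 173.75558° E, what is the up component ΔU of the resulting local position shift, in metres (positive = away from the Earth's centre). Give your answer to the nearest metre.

ΔU = -639 m

The local up (radial) axis is (cos φ cos λ, cos φ sin λ, sin φ), giving ΔU = -445.248 − 4.226 − 189.286 = -638.76 m.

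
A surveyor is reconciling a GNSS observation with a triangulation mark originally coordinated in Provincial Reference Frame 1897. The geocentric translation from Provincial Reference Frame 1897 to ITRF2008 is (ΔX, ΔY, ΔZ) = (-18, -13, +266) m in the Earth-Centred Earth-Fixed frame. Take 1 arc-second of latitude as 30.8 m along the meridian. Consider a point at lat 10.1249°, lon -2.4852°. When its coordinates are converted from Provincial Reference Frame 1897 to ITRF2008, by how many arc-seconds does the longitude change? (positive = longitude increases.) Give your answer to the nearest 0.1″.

Δλ = -0.5″

sin φ = 0.175795, cos φ = 0.984427, sin λ = -0.043361, cos λ = 0.999059.
East component: ΔE = −sin λ·ΔX + cos λ·ΔY = −(-0.043361)(-18) + (0.999059)(-13) = -13.77 m.
1° of latitude spans 3600 × 30.80 = 110880 m; at latitude φ, 1° of longitude spans that × cos φ = 109153.3 m, so Δλ = -13.77 / 109153.3 × 3600 = -0.454″.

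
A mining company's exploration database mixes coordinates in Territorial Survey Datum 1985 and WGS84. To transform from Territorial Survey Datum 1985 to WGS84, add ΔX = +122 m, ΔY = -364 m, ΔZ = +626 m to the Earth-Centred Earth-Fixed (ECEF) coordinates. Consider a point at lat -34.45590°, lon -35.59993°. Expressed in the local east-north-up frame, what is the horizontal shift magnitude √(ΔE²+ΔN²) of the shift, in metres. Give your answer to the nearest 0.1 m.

At φ = -34.45590°, λ = -35.59993°: sin φ = -0.565772, cos φ = 0.824562, sin λ = -0.582122, cos λ = 0.813101.
ΔE = −sin λ·ΔX + cos λ·ΔY = −(-0.582122)·(122) + (0.813101)·(-364) = -224.95 m.
ΔN = −sin φ cos λ·ΔX − sin φ sin λ·ΔY + cos φ·ΔZ = −(-0.565772)(0.813101)(122) − (-0.565772)(-0.582122)(-364) + (0.824562)(626) = 692.18 m.
Horizontal magnitude = √(ΔE² + ΔN²) = √((-224.95)² + 692.18²) = 727.82 m.

727.8 m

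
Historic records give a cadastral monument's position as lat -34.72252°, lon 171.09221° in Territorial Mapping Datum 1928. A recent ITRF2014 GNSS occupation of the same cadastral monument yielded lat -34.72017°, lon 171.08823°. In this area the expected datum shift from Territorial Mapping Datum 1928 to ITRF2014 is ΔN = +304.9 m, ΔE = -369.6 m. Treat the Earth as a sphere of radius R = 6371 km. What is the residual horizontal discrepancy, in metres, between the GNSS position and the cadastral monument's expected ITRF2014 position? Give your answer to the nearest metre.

Observed coordinate differences: Δφ = +0.00235°, Δλ = -0.00398°.
Converting to metres (1° lat = 111195 m, cos φ = 0.821920): observed ΔN = 261.3 m, observed ΔE = -363.7 m.
Subtracting the expected shift leaves a residual of 261.3 − (304.9) = -43.6 m north and -363.7 − (-369.6) = 5.9 m east.
Residual distance = √((-43.6)² + 5.9²) = 44.0 m.

44 m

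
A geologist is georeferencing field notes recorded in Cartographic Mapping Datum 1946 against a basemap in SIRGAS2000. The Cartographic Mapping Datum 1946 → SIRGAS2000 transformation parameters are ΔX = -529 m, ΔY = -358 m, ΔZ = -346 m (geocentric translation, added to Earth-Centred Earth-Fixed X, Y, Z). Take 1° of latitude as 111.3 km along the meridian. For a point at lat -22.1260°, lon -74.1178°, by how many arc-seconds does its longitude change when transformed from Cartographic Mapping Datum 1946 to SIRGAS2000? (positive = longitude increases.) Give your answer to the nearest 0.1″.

sin φ = -0.376645, cos φ = 0.926358, sin λ = -0.961826, cos λ = 0.273660.
East component: ΔE = −sin λ·ΔX + cos λ·ΔY = −(-0.961826)(-529) + (0.273660)(-358) = -606.78 m.
1° of latitude spans 111300 m; at latitude φ, 1° of longitude spans that × cos φ = 103103.6 m, so Δλ = -606.78 / 103103.6 × 3600 = -21.186″.

Δλ = -21.2″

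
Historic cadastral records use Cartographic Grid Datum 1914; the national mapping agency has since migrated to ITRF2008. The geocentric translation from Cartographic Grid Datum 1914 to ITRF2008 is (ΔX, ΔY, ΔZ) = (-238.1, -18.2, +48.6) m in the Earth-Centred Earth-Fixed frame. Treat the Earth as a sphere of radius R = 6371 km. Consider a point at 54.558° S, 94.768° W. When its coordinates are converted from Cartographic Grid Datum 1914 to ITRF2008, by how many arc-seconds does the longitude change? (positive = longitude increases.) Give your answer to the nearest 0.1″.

sin φ = -0.814703, cos φ = 0.579879, sin λ = -0.996539, cos λ = -0.083121.
East component: ΔE = −sin λ·ΔX + cos λ·ΔY = −(-0.996539)(-238.1) + (-0.083121)(-18.2) = -235.76 m.
1° of latitude spans πR/180 = 111195 m; at latitude φ, 1° of longitude spans that × cos φ = 64479.6 m, so Δλ = -235.76 / 64479.6 × 3600 = -13.163″.

Δλ = -13.2″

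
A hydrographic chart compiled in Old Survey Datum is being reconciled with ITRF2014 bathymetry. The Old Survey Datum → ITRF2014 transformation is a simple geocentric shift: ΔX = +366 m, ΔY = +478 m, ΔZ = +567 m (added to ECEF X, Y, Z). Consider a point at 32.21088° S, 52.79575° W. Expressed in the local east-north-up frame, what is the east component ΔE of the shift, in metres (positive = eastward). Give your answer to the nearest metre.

ΔE = 581 m

The local east axis at (φ, λ) is (−sin λ, cos λ, 0), so ΔE = −sin(-52.79575°)·366 + cos(-52.79575°)·478 = 580.54 m.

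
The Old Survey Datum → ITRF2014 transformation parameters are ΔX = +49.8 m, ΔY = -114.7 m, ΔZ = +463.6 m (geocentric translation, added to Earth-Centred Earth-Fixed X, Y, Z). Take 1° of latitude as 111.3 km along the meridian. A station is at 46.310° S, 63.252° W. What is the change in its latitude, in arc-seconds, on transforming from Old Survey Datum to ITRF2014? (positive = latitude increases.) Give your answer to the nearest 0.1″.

Δφ = 13.3″

sin φ = -0.723088, cos φ = 0.690756, sin λ = -0.892995, cos λ = 0.450067.
North component: ΔN = −sin φ cos λ·ΔX − sin φ sin λ·ΔY + cos φ·ΔZ = −(-0.723088)(0.450067)(49.8) − (-0.723088)(-0.892995)(-114.7) + (0.690756)(463.6) = 410.50 m.
1° of latitude spans 111300 m, so Δφ = 410.50 / 111300 × 3600 = 13.278″.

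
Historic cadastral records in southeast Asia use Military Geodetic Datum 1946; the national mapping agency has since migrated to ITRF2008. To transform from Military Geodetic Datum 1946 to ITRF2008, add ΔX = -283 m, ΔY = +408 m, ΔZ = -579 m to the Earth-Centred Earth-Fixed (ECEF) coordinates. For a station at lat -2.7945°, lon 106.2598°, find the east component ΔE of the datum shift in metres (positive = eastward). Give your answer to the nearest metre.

ΔE = 157 m

The local east axis at (φ, λ) is (−sin λ, cos λ, 0), so ΔE = −sin(106.2598°)·(-283) + cos(106.2598°)·408 = 157.44 m.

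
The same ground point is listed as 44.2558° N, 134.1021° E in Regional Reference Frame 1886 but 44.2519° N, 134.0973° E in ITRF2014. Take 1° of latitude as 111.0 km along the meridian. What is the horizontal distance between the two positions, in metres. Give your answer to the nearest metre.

577 m

Δφ = 44.2519° − 44.2558° = -0.0039°; Δλ = 134.0973° − 134.1021° = -0.0048°.
ΔN = Δφ × 111000 = -432.9 m; ΔE = Δλ × 111000 × cos(44.2558°) = -0.0048 × 111000 × 0.716231 = -381.6 m.
Distance = √(ΔE² + ΔN²) = √((-381.6)² + (-432.9)²) = 577.1 m.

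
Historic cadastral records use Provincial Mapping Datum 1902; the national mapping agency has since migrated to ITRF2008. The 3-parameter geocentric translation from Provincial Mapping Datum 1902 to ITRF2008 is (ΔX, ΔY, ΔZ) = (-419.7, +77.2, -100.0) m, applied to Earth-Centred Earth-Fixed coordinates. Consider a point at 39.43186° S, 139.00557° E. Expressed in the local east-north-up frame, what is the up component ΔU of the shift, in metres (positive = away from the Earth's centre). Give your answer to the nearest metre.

The local up (radial) axis is (cos φ cos λ, cos φ sin λ, sin φ), giving ΔU = 244.673 + 39.115 + 63.516 = 347.30 m.

ΔU = 347 m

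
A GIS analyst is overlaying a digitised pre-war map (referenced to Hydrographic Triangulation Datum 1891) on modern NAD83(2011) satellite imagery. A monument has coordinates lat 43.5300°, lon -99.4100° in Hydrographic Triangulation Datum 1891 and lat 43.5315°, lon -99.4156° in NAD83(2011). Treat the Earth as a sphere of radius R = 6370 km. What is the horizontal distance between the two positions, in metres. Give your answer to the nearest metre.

Δφ = 43.5315° − 43.5300° = +0.0015°; Δλ = -99.4156° − -99.4100° = -0.0056°.
1° along a meridian = πR/180 = 111177 m.
ΔN = Δφ × 111177 = 166.8 m; ΔE = Δλ × 111177 × cos(43.5300°) = -0.0056 × 111177 × 0.725014 = -451.4 m.
Distance = √(ΔE² + ΔN²) = √((-451.4)² + 166.8²) = 481.2 m.

481 m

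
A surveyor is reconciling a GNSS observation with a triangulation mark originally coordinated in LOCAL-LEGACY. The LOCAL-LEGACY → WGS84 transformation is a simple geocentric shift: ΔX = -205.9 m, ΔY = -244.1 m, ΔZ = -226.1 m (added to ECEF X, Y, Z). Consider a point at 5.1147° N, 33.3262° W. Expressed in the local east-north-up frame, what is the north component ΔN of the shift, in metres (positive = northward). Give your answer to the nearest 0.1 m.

ΔN = -221.8 m

At φ = 5.1147°, λ = -33.3262°: sin φ = 0.089150, cos φ = 0.996018, sin λ = -0.549405, cos λ = 0.835556.
ΔN = −sin φ cos λ·ΔX − sin φ sin λ·ΔY + cos φ·ΔZ = −(0.089150)(0.835556)(-205.9) − (0.089150)(-0.549405)(-244.1) + (0.996018)(-226.1) = -221.82 m.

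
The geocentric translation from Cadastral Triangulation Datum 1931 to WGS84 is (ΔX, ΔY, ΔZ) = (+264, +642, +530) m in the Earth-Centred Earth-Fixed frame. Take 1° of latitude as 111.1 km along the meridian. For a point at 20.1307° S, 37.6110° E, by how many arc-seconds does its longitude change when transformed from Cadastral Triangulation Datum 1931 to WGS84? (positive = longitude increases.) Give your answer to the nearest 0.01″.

Δλ = 11.99″

sin φ = -0.344163, cos φ = 0.938910, sin λ = 0.610297, cos λ = 0.792172.
East component: ΔE = −sin λ·ΔX + cos λ·ΔY = −(0.610297)(264) + (0.792172)(642) = 347.46 m.
1° of latitude spans 111100 m; at latitude φ, 1° of longitude spans that × cos φ = 104312.9 m, so Δλ = 347.46 / 104312.9 × 3600 = 11.991″.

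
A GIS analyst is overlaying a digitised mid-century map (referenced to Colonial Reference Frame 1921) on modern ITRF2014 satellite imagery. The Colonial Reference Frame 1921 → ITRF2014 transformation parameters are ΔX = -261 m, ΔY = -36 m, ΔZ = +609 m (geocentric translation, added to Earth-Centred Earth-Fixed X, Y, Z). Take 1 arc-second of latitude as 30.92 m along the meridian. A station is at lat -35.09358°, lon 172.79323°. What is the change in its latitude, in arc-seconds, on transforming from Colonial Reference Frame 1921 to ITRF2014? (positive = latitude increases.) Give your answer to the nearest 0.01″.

Δφ = 20.85″

sin φ = -0.574914, cos φ = 0.818214, sin λ = 0.125450, cos λ = -0.992100.
North component: ΔN = −sin φ cos λ·ΔX − sin φ sin λ·ΔY + cos φ·ΔZ = −(-0.574914)(-0.992100)(-261) − (-0.574914)(0.125450)(-36) + (0.818214)(609) = 644.56 m.
1° of latitude spans 3600 × 30.92 = 111312 m, so Δφ = 644.56 / 111312 × 3600 = 20.846″.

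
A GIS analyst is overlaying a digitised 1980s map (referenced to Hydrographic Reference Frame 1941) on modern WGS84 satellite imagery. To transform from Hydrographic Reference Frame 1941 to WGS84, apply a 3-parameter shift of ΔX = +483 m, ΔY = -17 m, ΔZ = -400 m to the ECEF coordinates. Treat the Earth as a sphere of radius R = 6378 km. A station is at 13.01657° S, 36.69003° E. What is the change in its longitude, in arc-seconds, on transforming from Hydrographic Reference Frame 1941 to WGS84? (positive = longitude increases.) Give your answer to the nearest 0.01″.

sin φ = -0.225233, cos φ = 0.974305, sin λ = 0.597486, cos λ = 0.801880.
East component: ΔE = −sin λ·ΔX + cos λ·ΔY = −(0.597486)(483) + (0.801880)(-17) = -302.22 m.
1° of latitude spans πR/180 = 111317 m; at latitude φ, 1° of longitude spans that × cos φ = 108456.8 m, so Δλ = -302.22 / 108456.8 × 3600 = -10.031″.

Δλ = -10.03″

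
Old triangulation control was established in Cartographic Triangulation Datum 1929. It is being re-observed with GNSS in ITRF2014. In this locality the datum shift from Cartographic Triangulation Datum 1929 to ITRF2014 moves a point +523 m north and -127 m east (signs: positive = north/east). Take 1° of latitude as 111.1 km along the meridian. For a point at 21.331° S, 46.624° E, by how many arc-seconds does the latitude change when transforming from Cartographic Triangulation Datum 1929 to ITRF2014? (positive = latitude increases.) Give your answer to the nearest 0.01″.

1° of latitude = 111.1 km, so Δφ = 523.0 / 111100 = 0.0047075° = 16.947″.

Δφ = 16.95″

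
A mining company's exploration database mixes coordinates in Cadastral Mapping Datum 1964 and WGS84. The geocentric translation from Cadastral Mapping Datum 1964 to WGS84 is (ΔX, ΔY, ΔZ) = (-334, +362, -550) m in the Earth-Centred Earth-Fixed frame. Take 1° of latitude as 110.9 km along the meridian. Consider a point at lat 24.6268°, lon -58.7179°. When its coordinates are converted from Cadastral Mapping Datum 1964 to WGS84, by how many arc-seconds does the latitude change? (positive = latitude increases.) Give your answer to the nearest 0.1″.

Δφ = -9.7″

sin φ = 0.416706, cos φ = 0.909041, sin λ = -0.854621, cos λ = 0.519252.
North component: ΔN = −sin φ cos λ·ΔX − sin φ sin λ·ΔY + cos φ·ΔZ = −(0.416706)(0.519252)(-334) − (0.416706)(-0.854621)(362) + (0.909041)(-550) = -298.79 m.
1° of latitude spans 110900 m, so Δφ = -298.79 / 110900 × 3600 = -9.699″.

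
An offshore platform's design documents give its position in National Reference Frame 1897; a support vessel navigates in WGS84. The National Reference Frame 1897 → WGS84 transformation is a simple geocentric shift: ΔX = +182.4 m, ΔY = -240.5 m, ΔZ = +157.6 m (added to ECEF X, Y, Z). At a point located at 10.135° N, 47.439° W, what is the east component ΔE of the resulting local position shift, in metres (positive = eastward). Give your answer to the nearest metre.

ΔE = -28 m

At φ = 10.135°, λ = -47.439°: sin φ = 0.175968, cos φ = 0.984396, sin λ = -0.736558, cos λ = 0.676375.
ΔE = −sin λ·ΔX + cos λ·ΔY = −(-0.736558)·(182.4) + (0.676375)·(-240.5) = -28.32 m.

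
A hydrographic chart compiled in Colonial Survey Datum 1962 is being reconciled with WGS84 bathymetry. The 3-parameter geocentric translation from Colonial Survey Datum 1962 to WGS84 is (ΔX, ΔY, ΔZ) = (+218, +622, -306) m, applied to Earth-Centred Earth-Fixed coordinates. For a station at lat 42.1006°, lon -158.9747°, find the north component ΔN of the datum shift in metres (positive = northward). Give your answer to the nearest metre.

ΔN = 59 m

The local north axis is (−sin φ cos λ, −sin φ sin λ, cos φ), giving ΔN = 136.424 + 149.615 − 227.042 = 59.00 m.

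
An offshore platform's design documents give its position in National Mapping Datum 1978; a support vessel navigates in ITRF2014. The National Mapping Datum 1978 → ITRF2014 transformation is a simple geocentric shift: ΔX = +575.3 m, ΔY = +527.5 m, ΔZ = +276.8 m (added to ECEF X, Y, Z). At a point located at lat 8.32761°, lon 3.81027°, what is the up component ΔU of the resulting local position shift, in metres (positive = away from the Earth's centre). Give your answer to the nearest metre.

ΔU = 643 m

At φ = 8.32761°, λ = 3.81027°: sin φ = 0.144833, cos φ = 0.989456, sin λ = 0.066453, cos λ = 0.997790.
ΔU = cos φ cos λ·ΔX + cos φ sin λ·ΔY + sin φ·ΔZ = (0.989456)(0.997790)(575.3) + (0.989456)(0.066453)(527.5) + (0.144833)(276.8) = 642.75 m.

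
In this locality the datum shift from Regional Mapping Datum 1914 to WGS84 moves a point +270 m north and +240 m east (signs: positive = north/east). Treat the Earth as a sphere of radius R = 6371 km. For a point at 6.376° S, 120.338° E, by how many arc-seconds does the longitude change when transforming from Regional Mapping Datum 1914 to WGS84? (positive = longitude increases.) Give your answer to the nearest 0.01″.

At latitude -6.376°, cos φ = 0.993815.
One radian of longitude at latitude φ spans R cos φ, so Δλ = ΔE / (R cos φ) = 240.0 / (6371000 × 0.993815) = 3.7905e-05 rad = 7.818″.

Δλ = 7.82″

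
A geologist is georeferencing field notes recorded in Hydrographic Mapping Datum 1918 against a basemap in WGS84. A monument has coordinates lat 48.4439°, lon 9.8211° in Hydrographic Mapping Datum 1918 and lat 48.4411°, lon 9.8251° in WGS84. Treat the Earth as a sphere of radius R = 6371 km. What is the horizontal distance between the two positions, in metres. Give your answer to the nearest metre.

Δφ = 48.4411° − 48.4439° = -0.0028°; Δλ = 9.8251° − 9.8211° = +0.0040°.
1° along a meridian = πR/180 = 111195 m.
ΔN = Δφ × 111195 = -311.3 m; ΔE = Δλ × 111195 × cos(48.4439°) = +0.0040 × 111195 × 0.663353 = 295.0 m.
Distance = √(ΔE² + ΔN²) = √(295.0² + (-311.3)²) = 428.9 m.

429 m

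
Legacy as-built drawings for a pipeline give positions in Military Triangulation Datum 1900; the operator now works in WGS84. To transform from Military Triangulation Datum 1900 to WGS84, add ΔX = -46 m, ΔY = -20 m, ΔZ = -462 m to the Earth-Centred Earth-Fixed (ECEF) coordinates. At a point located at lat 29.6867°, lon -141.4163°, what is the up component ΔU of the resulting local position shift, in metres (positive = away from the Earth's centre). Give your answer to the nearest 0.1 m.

At φ = 29.6867°, λ = -141.4163°: sin φ = 0.495257, cos φ = 0.868747, sin λ = -0.623657, cos λ = -0.781698.
ΔU = cos φ cos λ·ΔX + cos φ sin λ·ΔY + sin φ·ΔZ = (0.868747)(-0.781698)(-46) + (0.868747)(-0.623657)(-20) + (0.495257)(-462) = -186.73 m.

ΔU = -186.7 m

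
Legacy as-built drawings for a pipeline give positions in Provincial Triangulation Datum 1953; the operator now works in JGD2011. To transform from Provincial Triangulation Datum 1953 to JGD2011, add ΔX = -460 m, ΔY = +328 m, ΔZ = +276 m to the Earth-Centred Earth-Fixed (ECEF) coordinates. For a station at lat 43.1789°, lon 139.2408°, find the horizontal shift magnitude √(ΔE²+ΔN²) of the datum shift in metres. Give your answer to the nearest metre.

The local east axis at (φ, λ) is (−sin λ, cos λ, 0), so ΔE = −sin(139.2408°)·(-460) + cos(139.2408°)·328 = 51.88 m.
The local north axis is (−sin φ cos λ, −sin φ sin λ, cos φ), giving ΔN = -238.424 − 146.535 + 201.265 = -183.69 m.
Horizontal magnitude = √(ΔE² + ΔN²) = √(51.88² + (-183.69)²) = 190.88 m.

191 m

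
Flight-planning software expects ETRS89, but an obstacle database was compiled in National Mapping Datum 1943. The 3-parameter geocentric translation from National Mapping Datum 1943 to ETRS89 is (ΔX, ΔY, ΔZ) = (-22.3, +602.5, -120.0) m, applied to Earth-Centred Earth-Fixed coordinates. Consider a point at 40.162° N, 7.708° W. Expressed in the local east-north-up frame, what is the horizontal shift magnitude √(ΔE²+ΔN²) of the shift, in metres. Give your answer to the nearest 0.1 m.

At φ = 40.162°, λ = -7.708°: sin φ = 0.644951, cos φ = 0.764224, sin λ = -0.134125, cos λ = 0.990964.
ΔE = −sin λ·ΔX + cos λ·ΔY = −(-0.134125)·(-22.3) + (0.990964)·(602.5) = 594.07 m.
ΔN = −sin φ cos λ·ΔX − sin φ sin λ·ΔY + cos φ·ΔZ = −(0.644951)(0.990964)(-22.3) − (0.644951)(-0.134125)(602.5) + (0.764224)(-120.0) = -25.34 m.
Horizontal magnitude = √(ΔE² + ΔN²) = √(594.07² + (-25.34)²) = 594.61 m.

594.6 m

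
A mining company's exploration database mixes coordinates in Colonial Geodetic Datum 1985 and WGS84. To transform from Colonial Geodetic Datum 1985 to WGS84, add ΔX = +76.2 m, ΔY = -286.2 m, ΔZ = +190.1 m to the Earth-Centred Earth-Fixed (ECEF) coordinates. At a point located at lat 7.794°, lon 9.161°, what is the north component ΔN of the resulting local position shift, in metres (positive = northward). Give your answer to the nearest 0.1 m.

ΔN = 184.3 m

At φ = 7.794°, λ = 9.161°: sin φ = 0.135612, cos φ = 0.990762, sin λ = 0.159209, cos λ = 0.987245.
ΔN = −sin φ cos λ·ΔX − sin φ sin λ·ΔY + cos φ·ΔZ = −(0.135612)(0.987245)(76.2) − (0.135612)(0.159209)(-286.2) + (0.990762)(190.1) = 184.32 m.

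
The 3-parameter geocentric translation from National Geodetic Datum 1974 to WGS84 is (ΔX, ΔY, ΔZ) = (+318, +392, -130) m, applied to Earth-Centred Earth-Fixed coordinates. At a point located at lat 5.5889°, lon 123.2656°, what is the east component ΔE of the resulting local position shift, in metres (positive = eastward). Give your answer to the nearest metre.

ΔE = -481 m

The local east axis at (φ, λ) is (−sin λ, cos λ, 0), so ΔE = −sin(123.2656°)·318 + cos(123.2656°)·392 = -480.91 m.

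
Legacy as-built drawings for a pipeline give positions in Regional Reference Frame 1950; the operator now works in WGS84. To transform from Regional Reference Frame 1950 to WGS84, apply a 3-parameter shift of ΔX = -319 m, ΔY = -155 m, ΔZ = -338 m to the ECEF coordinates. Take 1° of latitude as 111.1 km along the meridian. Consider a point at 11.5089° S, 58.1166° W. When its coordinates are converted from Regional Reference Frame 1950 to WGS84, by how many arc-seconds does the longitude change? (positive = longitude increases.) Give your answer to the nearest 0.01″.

Δλ = -11.66″

sin φ = -0.199520, cos φ = 0.979894, sin λ = -0.849125, cos λ = 0.528192.
East component: ΔE = −sin λ·ΔX + cos λ·ΔY = −(-0.849125)(-319) + (0.528192)(-155) = -352.74 m.
1° of latitude spans 111100 m; at latitude φ, 1° of longitude spans that × cos φ = 108866.2 m, so Δλ = -352.74 / 108866.2 × 3600 = -11.664″.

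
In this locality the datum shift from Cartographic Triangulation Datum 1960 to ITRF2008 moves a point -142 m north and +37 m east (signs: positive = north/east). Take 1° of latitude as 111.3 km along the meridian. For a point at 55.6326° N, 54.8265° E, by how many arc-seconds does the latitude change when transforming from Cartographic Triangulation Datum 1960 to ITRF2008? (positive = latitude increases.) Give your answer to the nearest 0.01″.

Δφ = -4.59″

1° of latitude = 111.3 km, so Δφ = -142.0 / 111300 = -0.0012758° = -4.593″.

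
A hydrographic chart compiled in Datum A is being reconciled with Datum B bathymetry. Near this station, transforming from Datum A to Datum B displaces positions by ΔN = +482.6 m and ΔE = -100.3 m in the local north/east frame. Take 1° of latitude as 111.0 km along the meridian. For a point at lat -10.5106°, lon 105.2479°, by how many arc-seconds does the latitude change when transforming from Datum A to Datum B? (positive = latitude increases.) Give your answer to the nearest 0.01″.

1° of latitude = 111.0 km, so Δφ = 482.6 / 111000 = 0.0043477° = 15.652″.

Δφ = 15.65″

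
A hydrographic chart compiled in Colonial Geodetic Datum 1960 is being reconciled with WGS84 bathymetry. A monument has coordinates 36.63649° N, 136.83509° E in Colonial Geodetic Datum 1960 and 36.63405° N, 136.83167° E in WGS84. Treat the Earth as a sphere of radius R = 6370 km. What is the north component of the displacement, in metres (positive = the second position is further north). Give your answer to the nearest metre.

ΔN = -271 m

Δφ = 36.63405° − 36.63649° = -0.00244°; Δλ = 136.83167° − 136.83509° = -0.00342°.
1° along a meridian = πR/180 = 111177 m.
ΔN = Δφ × 111177 = -271.3 m; ΔE = Δλ × 111177 × cos(36.63649°) = -0.00342 × 111177 × 0.802438 = -305.1 m.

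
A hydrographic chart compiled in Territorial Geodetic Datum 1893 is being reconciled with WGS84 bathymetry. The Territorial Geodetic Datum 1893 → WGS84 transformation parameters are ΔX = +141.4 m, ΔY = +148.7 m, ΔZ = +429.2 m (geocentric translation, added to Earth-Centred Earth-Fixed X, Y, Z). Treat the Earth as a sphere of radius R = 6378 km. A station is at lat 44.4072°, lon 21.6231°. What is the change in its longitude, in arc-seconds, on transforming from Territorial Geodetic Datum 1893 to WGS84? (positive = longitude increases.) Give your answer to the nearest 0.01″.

Δλ = 3.90″

sin φ = 0.699753, cos φ = 0.714385, sin λ = 0.368499, cos λ = 0.929628.
East component: ΔE = −sin λ·ΔX + cos λ·ΔY = −(0.368499)(141.4) + (0.929628)(148.7) = 86.13 m.
1° of latitude spans πR/180 = 111317 m; at latitude φ, 1° of longitude spans that × cos φ = 79523.2 m, so Δλ = 86.13 / 79523.2 × 3600 = 3.899″.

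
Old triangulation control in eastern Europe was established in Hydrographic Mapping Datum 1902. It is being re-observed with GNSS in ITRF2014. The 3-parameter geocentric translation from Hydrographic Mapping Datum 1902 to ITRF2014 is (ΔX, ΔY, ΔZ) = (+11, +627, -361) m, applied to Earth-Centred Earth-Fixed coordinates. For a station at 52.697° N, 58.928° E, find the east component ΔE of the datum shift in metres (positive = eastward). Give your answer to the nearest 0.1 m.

ΔE = 314.2 m

At φ = 52.697°, λ = 58.928°: sin φ = 0.795442, cos φ = 0.606030, sin λ = 0.856519, cos λ = 0.516115.
ΔE = −sin λ·ΔX + cos λ·ΔY = −(0.856519)·(11) + (0.516115)·(627) = 314.18 m.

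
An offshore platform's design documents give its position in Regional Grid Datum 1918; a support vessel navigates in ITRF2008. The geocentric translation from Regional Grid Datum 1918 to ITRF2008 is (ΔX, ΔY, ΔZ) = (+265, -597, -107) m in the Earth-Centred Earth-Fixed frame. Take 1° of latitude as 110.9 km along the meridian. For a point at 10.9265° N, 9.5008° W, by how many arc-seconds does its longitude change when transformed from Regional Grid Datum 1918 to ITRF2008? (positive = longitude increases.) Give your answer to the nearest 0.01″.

Δλ = -18.02″

sin φ = 0.189550, cos φ = 0.981871, sin λ = -0.165061, cos λ = 0.986283.
East component: ΔE = −sin λ·ΔX + cos λ·ΔY = −(-0.165061)(265) + (0.986283)(-597) = -545.07 m.
1° of latitude spans 110900 m; at latitude φ, 1° of longitude spans that × cos φ = 108889.5 m, so Δλ = -545.07 / 108889.5 × 3600 = -18.021″.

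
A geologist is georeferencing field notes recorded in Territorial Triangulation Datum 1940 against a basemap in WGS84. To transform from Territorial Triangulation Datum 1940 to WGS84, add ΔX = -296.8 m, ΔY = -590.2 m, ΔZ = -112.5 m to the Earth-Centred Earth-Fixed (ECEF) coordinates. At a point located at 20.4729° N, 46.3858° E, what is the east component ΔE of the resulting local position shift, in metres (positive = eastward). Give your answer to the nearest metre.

ΔE = -192 m

The local east axis at (φ, λ) is (−sin λ, cos λ, 0), so ΔE = −sin(46.3858°)·(-296.8) + cos(46.3858°)·(-590.2) = -192.24 m.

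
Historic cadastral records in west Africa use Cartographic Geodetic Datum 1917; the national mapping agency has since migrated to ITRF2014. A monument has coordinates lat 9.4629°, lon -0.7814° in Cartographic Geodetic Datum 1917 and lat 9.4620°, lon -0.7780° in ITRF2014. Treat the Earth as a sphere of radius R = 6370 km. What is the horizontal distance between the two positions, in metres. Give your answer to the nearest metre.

386 m

Δφ = 9.4620° − 9.4629° = -0.0009°; Δλ = -0.7780° − -0.7814° = +0.0034°.
1° along a meridian = πR/180 = 111177 m.
ΔN = Δφ × 111177 = -100.1 m; ΔE = Δλ × 111177 × cos(9.4629°) = +0.0034 × 111177 × 0.986392 = 372.9 m.
Distance = √(ΔE² + ΔN²) = √(372.9² + (-100.1)²) = 386.1 m.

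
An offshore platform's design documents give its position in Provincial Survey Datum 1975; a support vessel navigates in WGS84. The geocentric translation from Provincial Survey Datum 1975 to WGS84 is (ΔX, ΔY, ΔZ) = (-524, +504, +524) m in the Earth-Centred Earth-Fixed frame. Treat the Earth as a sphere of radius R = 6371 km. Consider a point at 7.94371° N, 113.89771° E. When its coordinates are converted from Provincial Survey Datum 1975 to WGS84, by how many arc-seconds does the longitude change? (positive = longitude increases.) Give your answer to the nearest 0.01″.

sin φ = 0.138200, cos φ = 0.990404, sin λ = 0.914270, cos λ = -0.405105.
East component: ΔE = −sin λ·ΔX + cos λ·ΔY = −(0.914270)(-524) + (-0.405105)(504) = 274.90 m.
1° of latitude spans πR/180 = 111195 m; at latitude φ, 1° of longitude spans that × cos φ = 110127.9 m, so Δλ = 274.90 / 110127.9 × 3600 = 8.986″.

Δλ = 8.99″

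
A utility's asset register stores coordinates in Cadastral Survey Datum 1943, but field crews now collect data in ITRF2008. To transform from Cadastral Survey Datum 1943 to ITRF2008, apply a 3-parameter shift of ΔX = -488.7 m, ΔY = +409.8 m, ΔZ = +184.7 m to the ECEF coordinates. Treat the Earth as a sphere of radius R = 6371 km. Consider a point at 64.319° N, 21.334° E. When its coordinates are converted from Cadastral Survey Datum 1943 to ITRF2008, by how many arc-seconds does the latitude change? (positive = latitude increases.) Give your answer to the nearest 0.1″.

sin φ = 0.901221, cos φ = 0.433360, sin λ = 0.363804, cos λ = 0.931476.
North component: ΔN = −sin φ cos λ·ΔX − sin φ sin λ·ΔY + cos φ·ΔZ = −(0.901221)(0.931476)(-488.7) − (0.901221)(0.363804)(409.8) + (0.433360)(184.7) = 355.93 m.
1° of latitude spans πR/180 = 111195 m, so Δφ = 355.93 / 111195 × 3600 = 11.523″.

Δφ = 11.5″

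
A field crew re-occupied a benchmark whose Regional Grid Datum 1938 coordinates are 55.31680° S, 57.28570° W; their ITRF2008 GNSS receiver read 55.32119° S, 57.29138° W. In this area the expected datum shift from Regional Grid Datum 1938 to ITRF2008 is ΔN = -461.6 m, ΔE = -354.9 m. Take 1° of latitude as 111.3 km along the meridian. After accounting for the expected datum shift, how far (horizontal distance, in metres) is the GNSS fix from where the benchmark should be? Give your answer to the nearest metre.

27 m

Observed coordinate differences: Δφ = -0.00439°, Δλ = -0.00568°.
Converting to metres (1° lat = 111300 m, cos φ = 0.569038): observed ΔN = -488.6 m, observed ΔE = -359.7 m.
Subtracting the expected shift leaves a residual of -488.6 − (-461.6) = -27.0 m north and -359.7 − (-354.9) = -4.8 m east.
Residual distance = √((-27.0)² + (-4.8)²) = 27.4 m.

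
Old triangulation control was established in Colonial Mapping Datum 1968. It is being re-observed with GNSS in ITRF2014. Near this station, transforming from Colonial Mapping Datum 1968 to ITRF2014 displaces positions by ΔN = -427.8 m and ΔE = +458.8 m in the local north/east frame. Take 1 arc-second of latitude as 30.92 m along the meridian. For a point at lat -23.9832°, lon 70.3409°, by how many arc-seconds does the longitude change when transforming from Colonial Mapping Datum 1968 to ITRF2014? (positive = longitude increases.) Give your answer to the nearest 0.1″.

Δλ = 16.2″

At latitude -23.9832°, cos φ = 0.913665.
1″ of longitude at this latitude = 30.92 × cos φ = 28.2505 m, so Δλ = 458.8 / 28.2505 = 16.240″.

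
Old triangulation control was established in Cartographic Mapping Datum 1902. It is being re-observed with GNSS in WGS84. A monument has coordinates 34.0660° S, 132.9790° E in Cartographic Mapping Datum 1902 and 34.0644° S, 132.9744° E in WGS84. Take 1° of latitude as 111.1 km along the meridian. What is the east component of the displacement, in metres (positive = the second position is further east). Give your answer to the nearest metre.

ΔE = -423 m

Δφ = -34.0644° − -34.0660° = +0.0016°; Δλ = 132.9744° − 132.9790° = -0.0046°.
ΔN = Δφ × 111100 = 177.8 m; ΔE = Δλ × 111100 × cos(-34.0660°) = -0.0046 × 111100 × 0.828393 = -423.4 m.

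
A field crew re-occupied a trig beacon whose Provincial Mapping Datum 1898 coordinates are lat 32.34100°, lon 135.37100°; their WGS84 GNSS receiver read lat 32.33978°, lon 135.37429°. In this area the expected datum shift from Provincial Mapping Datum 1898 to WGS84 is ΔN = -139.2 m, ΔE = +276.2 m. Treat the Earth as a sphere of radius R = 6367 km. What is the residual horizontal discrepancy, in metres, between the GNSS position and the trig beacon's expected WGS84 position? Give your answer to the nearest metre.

Observed coordinate differences: Δφ = -0.00122°, Δλ = +0.00329°.
Converting to metres (1° lat = 111125 m, cos φ = 0.844879): observed ΔN = -135.6 m, observed ΔE = 308.9 m.
Subtracting the expected shift leaves a residual of -135.6 − (-139.2) = 3.6 m north and 308.9 − (276.2) = 32.7 m east.
Residual distance = √(3.6² + 32.7²) = 32.9 m.

33 m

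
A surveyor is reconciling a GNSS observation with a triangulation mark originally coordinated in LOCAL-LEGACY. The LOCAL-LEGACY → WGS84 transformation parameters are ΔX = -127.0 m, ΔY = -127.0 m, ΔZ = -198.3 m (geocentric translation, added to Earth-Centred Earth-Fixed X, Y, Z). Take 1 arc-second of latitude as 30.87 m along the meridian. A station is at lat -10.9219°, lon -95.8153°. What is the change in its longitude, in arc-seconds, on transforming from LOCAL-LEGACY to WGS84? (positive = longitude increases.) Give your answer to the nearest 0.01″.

Δλ = -3.74″

sin φ = -0.189471, cos φ = 0.981886, sin λ = -0.994854, cos λ = -0.101322.
East component: ΔE = −sin λ·ΔX + cos λ·ΔY = −(-0.994854)(-127.0) + (-0.101322)(-127.0) = -113.48 m.
1° of latitude spans 3600 × 30.87 = 111132 m; at latitude φ, 1° of longitude spans that × cos φ = 109119.0 m, so Δλ = -113.48 / 109119.0 × 3600 = -3.744″.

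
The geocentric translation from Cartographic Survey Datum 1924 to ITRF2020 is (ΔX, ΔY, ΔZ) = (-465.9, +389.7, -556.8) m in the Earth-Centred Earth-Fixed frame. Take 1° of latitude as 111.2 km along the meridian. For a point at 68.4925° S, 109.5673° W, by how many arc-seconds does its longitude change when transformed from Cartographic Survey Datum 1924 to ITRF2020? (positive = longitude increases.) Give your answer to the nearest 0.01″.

sin φ = -0.930370, cos φ = 0.366623, sin λ = -0.942249, cos λ = -0.334914.
East component: ΔE = −sin λ·ΔX + cos λ·ΔY = −(-0.942249)(-465.9) + (-0.334914)(389.7) = -569.51 m.
1° of latitude spans 111200 m; at latitude φ, 1° of longitude spans that × cos φ = 40768.5 m, so Δλ = -569.51 / 40768.5 × 3600 = -50.290″.

Δλ = -50.29″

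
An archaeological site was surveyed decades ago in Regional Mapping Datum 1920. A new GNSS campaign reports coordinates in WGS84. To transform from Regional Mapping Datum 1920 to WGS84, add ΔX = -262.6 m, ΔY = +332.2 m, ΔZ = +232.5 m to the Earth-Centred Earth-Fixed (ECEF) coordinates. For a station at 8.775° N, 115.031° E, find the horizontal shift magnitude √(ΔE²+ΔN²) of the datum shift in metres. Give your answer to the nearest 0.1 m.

193.2 m

The local east axis at (φ, λ) is (−sin λ, cos λ, 0), so ΔE = −sin(115.031°)·(-262.6) + cos(115.031°)·332.2 = 97.38 m.
The local north axis is (−sin φ cos λ, −sin φ sin λ, cos φ), giving ΔN = -16.950 − 45.919 + 229.779 = 166.91 m.
Horizontal magnitude = √(ΔE² + ΔN²) = √(97.38² + 166.91²) = 193.24 m.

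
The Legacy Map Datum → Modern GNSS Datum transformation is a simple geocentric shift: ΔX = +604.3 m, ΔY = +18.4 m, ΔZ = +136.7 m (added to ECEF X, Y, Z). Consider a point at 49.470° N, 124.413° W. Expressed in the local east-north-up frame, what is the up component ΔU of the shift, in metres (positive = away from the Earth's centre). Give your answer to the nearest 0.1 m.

At φ = 49.470°, λ = -124.413°: sin φ = 0.760066, cos φ = 0.649846, sin λ = -0.824985, cos λ = -0.565154.
ΔU = cos φ cos λ·ΔX + cos φ sin λ·ΔY + sin φ·ΔZ = (0.649846)(-0.565154)(604.3) + (0.649846)(-0.824985)(18.4) + (0.760066)(136.7) = -127.90 m.

ΔU = -127.9 m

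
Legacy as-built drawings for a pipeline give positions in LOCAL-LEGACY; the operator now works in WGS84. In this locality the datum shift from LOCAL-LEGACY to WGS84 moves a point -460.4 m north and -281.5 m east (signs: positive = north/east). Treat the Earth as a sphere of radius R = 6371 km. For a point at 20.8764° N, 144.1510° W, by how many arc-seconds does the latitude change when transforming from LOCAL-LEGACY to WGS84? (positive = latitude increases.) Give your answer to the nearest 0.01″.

Δφ = -14.91″

On a sphere of radius R, 1 rad of latitude = R, so Δφ = ΔN / R = -460.4 / 6371000 = -7.2265e-05 rad = -14.906″.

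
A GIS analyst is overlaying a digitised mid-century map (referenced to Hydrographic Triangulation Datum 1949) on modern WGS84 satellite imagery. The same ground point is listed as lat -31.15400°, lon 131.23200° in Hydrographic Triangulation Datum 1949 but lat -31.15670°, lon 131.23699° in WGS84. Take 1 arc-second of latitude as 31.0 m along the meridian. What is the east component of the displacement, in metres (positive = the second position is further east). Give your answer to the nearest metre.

ΔE = 477 m

Δφ = -31.15670° − -31.15400° = -0.00270°; Δλ = 131.23699° − 131.23200° = +0.00499°.
1° of latitude = 3600 × 31.00 = 111600 m.
ΔN = Δφ × 111600 = -301.3 m; ΔE = Δλ × 111600 × cos(-31.15400°) = +0.00499 × 111600 × 0.855780 = 476.6 m.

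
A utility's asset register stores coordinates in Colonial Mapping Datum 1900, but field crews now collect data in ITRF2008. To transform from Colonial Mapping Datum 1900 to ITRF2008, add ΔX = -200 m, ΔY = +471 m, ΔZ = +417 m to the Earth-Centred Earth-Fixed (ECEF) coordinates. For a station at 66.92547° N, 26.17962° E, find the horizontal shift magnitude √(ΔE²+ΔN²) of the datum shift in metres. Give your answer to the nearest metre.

529 m

At φ = 66.92547°, λ = 26.17962°: sin φ = 0.919996, cos φ = 0.391928, sin λ = 0.441187, cos λ = 0.897415.
ΔE = −sin λ·ΔX + cos λ·ΔY = −(0.441187)·(-200) + (0.897415)·(471) = 510.92 m.
ΔN = −sin φ cos λ·ΔX − sin φ sin λ·ΔY + cos φ·ΔZ = −(0.919996)(0.897415)(-200) − (0.919996)(0.441187)(471) + (0.391928)(417) = 137.38 m.
Horizontal magnitude = √(ΔE² + ΔN²) = √(510.92² + 137.38²) = 529.07 m.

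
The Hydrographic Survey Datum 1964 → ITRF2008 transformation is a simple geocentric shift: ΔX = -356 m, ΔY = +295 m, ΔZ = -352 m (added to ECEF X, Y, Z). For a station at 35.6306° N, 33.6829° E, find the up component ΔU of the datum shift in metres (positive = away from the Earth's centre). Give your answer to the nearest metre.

At φ = 35.6306°, λ = 33.6829°: sin φ = 0.582557, cos φ = 0.812790, sin λ = 0.554596, cos λ = 0.832120.
ΔU = cos φ cos λ·ΔX + cos φ sin λ·ΔY + sin φ·ΔZ = (0.812790)(0.832120)(-356) + (0.812790)(0.554596)(295) + (0.582557)(-352) = -312.86 m.

ΔU = -313 m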